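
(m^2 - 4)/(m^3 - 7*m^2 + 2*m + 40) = (m - 2)/(m^2 - 9*m + 20)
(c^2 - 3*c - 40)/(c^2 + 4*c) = (c^2 - 3*c - 40)/(c*(c + 4))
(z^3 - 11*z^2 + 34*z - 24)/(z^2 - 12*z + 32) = (z^2 - 7*z + 6)/(z - 8)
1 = 1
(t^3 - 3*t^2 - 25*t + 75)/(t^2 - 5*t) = t + 2 - 15/t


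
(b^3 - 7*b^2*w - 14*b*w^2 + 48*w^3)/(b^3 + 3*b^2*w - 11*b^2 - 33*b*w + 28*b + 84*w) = (b^2 - 10*b*w + 16*w^2)/(b^2 - 11*b + 28)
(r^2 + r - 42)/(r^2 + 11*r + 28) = (r - 6)/(r + 4)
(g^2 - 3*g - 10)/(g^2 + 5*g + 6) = (g - 5)/(g + 3)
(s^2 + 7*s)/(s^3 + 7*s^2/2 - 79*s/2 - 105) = 2*s/(2*s^2 - 7*s - 30)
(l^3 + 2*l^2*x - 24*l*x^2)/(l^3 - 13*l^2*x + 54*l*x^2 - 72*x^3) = l*(l + 6*x)/(l^2 - 9*l*x + 18*x^2)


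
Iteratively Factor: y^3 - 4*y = (y - 2)*(y^2 + 2*y) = y*(y - 2)*(y + 2)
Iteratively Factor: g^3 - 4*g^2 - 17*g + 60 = (g + 4)*(g^2 - 8*g + 15) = (g - 5)*(g + 4)*(g - 3)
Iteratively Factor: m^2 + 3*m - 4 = (m - 1)*(m + 4)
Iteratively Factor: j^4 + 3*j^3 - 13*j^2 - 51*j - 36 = (j + 3)*(j^3 - 13*j - 12) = (j + 1)*(j + 3)*(j^2 - j - 12) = (j + 1)*(j + 3)^2*(j - 4)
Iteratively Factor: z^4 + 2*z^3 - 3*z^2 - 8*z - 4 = (z - 2)*(z^3 + 4*z^2 + 5*z + 2) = (z - 2)*(z + 1)*(z^2 + 3*z + 2) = (z - 2)*(z + 1)^2*(z + 2)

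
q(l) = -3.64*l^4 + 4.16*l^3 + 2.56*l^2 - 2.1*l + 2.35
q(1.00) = 3.33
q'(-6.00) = 3561.42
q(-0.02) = 2.39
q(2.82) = -120.12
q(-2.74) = -263.42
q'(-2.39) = 255.72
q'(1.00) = 0.94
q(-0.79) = 2.14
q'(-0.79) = 8.82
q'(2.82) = -214.93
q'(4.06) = -750.00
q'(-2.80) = 401.03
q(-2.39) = -153.57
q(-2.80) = -286.75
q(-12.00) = -82271.33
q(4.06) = -674.60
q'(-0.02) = -2.20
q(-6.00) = -5508.89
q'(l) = -14.56*l^3 + 12.48*l^2 + 5.12*l - 2.1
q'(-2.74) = 377.08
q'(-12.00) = 26893.26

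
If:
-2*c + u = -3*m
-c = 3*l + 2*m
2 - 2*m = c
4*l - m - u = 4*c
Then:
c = -2/21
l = -2/3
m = 22/21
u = -10/3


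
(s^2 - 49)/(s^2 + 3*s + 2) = (s^2 - 49)/(s^2 + 3*s + 2)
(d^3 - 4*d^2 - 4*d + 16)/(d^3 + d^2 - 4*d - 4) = (d - 4)/(d + 1)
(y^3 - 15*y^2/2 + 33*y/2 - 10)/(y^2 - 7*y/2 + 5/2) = y - 4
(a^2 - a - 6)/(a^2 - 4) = (a - 3)/(a - 2)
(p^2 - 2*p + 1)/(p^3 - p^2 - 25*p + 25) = (p - 1)/(p^2 - 25)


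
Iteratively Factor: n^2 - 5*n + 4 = (n - 4)*(n - 1)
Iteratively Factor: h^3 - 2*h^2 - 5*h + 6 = (h - 3)*(h^2 + h - 2) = (h - 3)*(h - 1)*(h + 2)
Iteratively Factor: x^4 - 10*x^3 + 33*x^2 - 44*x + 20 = (x - 2)*(x^3 - 8*x^2 + 17*x - 10) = (x - 5)*(x - 2)*(x^2 - 3*x + 2) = (x - 5)*(x - 2)^2*(x - 1)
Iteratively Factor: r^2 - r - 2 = (r + 1)*(r - 2)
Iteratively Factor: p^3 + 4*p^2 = (p)*(p^2 + 4*p) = p^2*(p + 4)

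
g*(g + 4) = g^2 + 4*g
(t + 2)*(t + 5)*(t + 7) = t^3 + 14*t^2 + 59*t + 70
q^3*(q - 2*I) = q^4 - 2*I*q^3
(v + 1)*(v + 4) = v^2 + 5*v + 4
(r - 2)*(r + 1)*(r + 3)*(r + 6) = r^4 + 8*r^3 + 7*r^2 - 36*r - 36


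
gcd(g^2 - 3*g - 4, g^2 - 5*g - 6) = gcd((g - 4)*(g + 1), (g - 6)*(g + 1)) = g + 1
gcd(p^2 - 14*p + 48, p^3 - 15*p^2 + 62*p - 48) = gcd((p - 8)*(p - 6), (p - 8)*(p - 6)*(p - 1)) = p^2 - 14*p + 48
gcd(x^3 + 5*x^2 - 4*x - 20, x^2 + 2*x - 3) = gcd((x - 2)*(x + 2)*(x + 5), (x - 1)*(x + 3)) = 1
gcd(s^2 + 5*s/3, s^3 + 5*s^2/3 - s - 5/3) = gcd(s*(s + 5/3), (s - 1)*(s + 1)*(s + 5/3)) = s + 5/3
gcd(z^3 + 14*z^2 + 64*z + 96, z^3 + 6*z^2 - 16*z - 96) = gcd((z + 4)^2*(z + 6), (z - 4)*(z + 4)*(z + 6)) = z^2 + 10*z + 24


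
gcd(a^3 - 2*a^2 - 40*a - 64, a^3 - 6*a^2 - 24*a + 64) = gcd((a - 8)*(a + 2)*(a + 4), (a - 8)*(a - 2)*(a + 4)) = a^2 - 4*a - 32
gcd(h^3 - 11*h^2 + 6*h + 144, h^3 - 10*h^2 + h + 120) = h^2 - 5*h - 24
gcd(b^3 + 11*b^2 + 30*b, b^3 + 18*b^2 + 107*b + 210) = b^2 + 11*b + 30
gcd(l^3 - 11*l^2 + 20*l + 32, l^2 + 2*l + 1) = l + 1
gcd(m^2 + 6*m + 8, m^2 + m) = 1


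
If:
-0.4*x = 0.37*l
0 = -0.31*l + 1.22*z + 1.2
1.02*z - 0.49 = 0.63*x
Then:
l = 1.77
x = -1.64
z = -0.53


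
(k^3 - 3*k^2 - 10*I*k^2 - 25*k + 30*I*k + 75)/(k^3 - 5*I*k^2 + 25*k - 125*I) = (k - 3)/(k + 5*I)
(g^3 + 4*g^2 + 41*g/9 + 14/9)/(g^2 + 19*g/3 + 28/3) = (3*g^2 + 5*g + 2)/(3*(g + 4))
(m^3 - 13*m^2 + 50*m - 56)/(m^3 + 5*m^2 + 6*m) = (m^3 - 13*m^2 + 50*m - 56)/(m*(m^2 + 5*m + 6))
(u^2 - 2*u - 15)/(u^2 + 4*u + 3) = (u - 5)/(u + 1)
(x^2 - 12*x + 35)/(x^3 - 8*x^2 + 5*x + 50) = (x - 7)/(x^2 - 3*x - 10)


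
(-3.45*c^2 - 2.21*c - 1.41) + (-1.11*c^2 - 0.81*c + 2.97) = -4.56*c^2 - 3.02*c + 1.56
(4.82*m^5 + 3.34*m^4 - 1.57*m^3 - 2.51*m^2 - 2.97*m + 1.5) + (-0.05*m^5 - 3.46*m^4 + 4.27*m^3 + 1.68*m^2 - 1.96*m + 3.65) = 4.77*m^5 - 0.12*m^4 + 2.7*m^3 - 0.83*m^2 - 4.93*m + 5.15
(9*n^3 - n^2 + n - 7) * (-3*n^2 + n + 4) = -27*n^5 + 12*n^4 + 32*n^3 + 18*n^2 - 3*n - 28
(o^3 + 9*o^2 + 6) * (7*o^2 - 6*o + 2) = 7*o^5 + 57*o^4 - 52*o^3 + 60*o^2 - 36*o + 12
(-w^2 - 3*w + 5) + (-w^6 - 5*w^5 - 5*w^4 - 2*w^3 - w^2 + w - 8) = -w^6 - 5*w^5 - 5*w^4 - 2*w^3 - 2*w^2 - 2*w - 3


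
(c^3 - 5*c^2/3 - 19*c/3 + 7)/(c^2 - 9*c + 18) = (3*c^2 + 4*c - 7)/(3*(c - 6))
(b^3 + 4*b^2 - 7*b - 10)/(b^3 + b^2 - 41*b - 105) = (b^2 - b - 2)/(b^2 - 4*b - 21)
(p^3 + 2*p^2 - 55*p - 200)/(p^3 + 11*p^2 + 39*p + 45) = (p^2 - 3*p - 40)/(p^2 + 6*p + 9)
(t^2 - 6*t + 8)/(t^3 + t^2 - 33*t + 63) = (t^2 - 6*t + 8)/(t^3 + t^2 - 33*t + 63)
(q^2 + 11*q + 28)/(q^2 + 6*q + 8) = (q + 7)/(q + 2)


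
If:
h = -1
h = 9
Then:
No Solution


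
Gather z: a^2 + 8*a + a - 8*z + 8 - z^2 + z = a^2 + 9*a - z^2 - 7*z + 8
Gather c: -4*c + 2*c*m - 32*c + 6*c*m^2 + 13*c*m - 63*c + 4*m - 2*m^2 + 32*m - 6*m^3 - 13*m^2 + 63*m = c*(6*m^2 + 15*m - 99) - 6*m^3 - 15*m^2 + 99*m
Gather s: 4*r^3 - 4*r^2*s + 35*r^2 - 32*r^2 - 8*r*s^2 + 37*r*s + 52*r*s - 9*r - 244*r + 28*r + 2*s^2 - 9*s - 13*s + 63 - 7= 4*r^3 + 3*r^2 - 225*r + s^2*(2 - 8*r) + s*(-4*r^2 + 89*r - 22) + 56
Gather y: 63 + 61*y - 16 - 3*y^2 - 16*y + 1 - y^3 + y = -y^3 - 3*y^2 + 46*y + 48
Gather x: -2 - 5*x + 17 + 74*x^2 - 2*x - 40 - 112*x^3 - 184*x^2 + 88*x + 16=-112*x^3 - 110*x^2 + 81*x - 9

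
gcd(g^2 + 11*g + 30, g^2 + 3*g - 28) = 1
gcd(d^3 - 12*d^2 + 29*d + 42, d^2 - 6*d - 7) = d^2 - 6*d - 7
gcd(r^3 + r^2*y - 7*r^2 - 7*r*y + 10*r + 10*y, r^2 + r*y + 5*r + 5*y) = r + y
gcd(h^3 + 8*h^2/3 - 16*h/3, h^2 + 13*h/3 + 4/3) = h + 4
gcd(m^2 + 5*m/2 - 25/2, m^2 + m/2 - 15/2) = m - 5/2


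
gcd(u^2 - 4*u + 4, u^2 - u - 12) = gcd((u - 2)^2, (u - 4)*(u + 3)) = 1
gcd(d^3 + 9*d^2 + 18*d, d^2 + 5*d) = d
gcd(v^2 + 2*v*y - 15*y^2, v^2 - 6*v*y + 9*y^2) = -v + 3*y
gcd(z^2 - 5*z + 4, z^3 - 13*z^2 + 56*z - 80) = z - 4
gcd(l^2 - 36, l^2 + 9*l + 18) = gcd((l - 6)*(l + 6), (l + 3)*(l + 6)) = l + 6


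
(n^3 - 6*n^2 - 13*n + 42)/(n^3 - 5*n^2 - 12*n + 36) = (n - 7)/(n - 6)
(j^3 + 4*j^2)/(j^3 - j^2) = (j + 4)/(j - 1)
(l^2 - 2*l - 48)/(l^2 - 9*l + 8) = (l + 6)/(l - 1)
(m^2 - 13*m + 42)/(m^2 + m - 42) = (m - 7)/(m + 7)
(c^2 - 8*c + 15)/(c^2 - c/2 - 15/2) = 2*(c - 5)/(2*c + 5)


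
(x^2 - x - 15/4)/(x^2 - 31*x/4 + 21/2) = (4*x^2 - 4*x - 15)/(4*x^2 - 31*x + 42)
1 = 1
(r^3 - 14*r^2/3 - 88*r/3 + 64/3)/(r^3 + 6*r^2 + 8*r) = (3*r^2 - 26*r + 16)/(3*r*(r + 2))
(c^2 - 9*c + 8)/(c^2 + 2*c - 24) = (c^2 - 9*c + 8)/(c^2 + 2*c - 24)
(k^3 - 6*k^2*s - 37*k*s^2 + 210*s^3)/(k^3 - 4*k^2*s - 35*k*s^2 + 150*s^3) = (-k + 7*s)/(-k + 5*s)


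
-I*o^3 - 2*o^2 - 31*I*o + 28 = (o - 7*I)*(o + 4*I)*(-I*o + 1)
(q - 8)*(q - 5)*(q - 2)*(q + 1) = q^4 - 14*q^3 + 51*q^2 - 14*q - 80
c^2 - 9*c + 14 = (c - 7)*(c - 2)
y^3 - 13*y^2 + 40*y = y*(y - 8)*(y - 5)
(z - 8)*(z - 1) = z^2 - 9*z + 8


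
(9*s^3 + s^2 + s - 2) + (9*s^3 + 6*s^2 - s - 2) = 18*s^3 + 7*s^2 - 4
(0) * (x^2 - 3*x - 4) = 0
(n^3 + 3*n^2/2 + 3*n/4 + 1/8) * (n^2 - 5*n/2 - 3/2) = n^5 - n^4 - 9*n^3/2 - 4*n^2 - 23*n/16 - 3/16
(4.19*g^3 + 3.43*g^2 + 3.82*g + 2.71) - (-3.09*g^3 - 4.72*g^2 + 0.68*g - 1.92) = 7.28*g^3 + 8.15*g^2 + 3.14*g + 4.63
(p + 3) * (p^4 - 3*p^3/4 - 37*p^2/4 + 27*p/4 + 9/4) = p^5 + 9*p^4/4 - 23*p^3/2 - 21*p^2 + 45*p/2 + 27/4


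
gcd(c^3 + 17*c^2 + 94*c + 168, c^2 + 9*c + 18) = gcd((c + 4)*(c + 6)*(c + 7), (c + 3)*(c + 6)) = c + 6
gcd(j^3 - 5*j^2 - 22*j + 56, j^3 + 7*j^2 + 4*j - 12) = 1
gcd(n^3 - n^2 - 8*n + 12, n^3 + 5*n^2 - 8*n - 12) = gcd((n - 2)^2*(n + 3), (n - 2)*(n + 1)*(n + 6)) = n - 2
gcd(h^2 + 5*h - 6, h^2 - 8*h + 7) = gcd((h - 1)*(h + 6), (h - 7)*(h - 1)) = h - 1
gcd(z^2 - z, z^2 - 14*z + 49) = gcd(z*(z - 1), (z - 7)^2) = 1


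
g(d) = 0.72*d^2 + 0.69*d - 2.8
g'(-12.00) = -16.59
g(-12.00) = 92.60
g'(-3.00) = -3.63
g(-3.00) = 1.61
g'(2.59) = 4.42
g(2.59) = 3.82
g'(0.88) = 1.96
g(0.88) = -1.64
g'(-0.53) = -0.07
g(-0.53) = -2.96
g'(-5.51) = -7.24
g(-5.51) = 15.26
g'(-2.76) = -3.28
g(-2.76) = 0.78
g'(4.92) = 7.77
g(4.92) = 18.02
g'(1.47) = 2.81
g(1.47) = -0.23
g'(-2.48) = -2.88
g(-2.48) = -0.08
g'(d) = 1.44*d + 0.69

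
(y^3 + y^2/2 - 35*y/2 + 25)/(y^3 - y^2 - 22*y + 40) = (y - 5/2)/(y - 4)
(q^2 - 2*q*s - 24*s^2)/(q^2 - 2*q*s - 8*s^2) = (-q^2 + 2*q*s + 24*s^2)/(-q^2 + 2*q*s + 8*s^2)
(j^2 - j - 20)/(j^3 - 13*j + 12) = (j - 5)/(j^2 - 4*j + 3)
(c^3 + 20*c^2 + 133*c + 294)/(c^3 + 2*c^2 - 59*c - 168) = (c^2 + 13*c + 42)/(c^2 - 5*c - 24)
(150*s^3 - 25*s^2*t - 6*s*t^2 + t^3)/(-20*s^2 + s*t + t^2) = (-30*s^2 + 11*s*t - t^2)/(4*s - t)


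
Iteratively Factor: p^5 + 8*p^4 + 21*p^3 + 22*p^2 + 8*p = (p + 2)*(p^4 + 6*p^3 + 9*p^2 + 4*p) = (p + 1)*(p + 2)*(p^3 + 5*p^2 + 4*p) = (p + 1)*(p + 2)*(p + 4)*(p^2 + p) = p*(p + 1)*(p + 2)*(p + 4)*(p + 1)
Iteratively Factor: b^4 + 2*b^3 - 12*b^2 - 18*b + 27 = (b - 1)*(b^3 + 3*b^2 - 9*b - 27) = (b - 1)*(b + 3)*(b^2 - 9) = (b - 1)*(b + 3)^2*(b - 3)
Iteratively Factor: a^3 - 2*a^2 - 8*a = (a + 2)*(a^2 - 4*a) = a*(a + 2)*(a - 4)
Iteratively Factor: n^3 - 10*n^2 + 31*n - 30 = (n - 5)*(n^2 - 5*n + 6) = (n - 5)*(n - 3)*(n - 2)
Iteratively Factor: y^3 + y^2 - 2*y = (y - 1)*(y^2 + 2*y) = y*(y - 1)*(y + 2)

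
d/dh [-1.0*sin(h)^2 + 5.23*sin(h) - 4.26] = (5.23 - 2.0*sin(h))*cos(h)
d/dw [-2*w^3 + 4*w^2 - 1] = 2*w*(4 - 3*w)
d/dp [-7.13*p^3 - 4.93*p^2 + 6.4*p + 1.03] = -21.39*p^2 - 9.86*p + 6.4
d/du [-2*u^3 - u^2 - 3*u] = -6*u^2 - 2*u - 3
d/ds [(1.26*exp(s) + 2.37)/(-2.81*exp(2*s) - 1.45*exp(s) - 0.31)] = (3.5406*exp(2*s) + 13.3194*exp(s) + 3.0459)*exp(s)/(7.8961*exp(4*s) + 8.149*exp(3*s) + 3.8447*exp(2*s) + 0.899*exp(s) + 0.0961)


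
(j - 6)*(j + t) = j^2 + j*t - 6*j - 6*t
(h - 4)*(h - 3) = h^2 - 7*h + 12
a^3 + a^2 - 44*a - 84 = (a - 7)*(a + 2)*(a + 6)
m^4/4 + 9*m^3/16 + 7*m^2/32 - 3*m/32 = m*(m/4 + 1/4)*(m - 1/4)*(m + 3/2)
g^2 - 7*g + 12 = (g - 4)*(g - 3)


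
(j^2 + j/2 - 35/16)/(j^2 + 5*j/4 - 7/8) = (4*j - 5)/(2*(2*j - 1))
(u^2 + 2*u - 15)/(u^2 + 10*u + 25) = (u - 3)/(u + 5)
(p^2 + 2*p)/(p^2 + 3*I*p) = (p + 2)/(p + 3*I)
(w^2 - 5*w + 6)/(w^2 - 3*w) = (w - 2)/w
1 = 1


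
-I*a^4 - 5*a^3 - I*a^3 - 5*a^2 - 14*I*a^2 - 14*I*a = a*(a - 7*I)*(a + 2*I)*(-I*a - I)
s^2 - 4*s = s*(s - 4)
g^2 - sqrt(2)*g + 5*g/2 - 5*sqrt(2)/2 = (g + 5/2)*(g - sqrt(2))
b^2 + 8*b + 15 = (b + 3)*(b + 5)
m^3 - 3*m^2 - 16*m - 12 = (m - 6)*(m + 1)*(m + 2)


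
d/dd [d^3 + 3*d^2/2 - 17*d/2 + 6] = 3*d^2 + 3*d - 17/2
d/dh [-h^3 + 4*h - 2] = 4 - 3*h^2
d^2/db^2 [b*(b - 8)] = 2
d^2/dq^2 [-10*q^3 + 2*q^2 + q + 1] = 4 - 60*q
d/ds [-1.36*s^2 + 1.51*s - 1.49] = 1.51 - 2.72*s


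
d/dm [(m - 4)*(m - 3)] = 2*m - 7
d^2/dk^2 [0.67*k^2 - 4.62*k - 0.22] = 1.34000000000000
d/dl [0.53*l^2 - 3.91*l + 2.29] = 1.06*l - 3.91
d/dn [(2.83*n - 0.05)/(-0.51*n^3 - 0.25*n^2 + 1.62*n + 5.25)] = (2.8866*n^3 + 0.631*n^2 - 0.0250000000000006*n + 14.9385)/(0.2601*n^6 + 0.255*n^5 - 1.5899*n^4 - 6.165*n^3 - 0.00059999999999949*n^2 + 17.01*n + 27.5625)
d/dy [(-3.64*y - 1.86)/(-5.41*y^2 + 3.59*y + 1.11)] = (-19.6924*y^2 - 20.1252*y + 2.637)/(29.2681*y^4 - 38.8438*y^3 + 0.877899999999999*y^2 + 7.9698*y + 1.2321)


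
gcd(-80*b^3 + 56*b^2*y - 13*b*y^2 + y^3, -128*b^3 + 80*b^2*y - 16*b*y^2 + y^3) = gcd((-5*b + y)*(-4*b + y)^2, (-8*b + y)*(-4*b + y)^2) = 16*b^2 - 8*b*y + y^2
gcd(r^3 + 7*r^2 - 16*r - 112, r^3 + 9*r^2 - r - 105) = r + 7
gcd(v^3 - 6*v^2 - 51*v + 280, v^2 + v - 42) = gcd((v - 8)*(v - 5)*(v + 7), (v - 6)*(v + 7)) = v + 7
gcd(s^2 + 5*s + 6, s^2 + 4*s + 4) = s + 2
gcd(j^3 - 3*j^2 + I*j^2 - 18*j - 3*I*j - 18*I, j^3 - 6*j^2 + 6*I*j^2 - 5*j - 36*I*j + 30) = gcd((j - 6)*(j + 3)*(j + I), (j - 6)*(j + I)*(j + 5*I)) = j^2 + j*(-6 + I) - 6*I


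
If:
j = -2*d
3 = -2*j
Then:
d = 3/4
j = -3/2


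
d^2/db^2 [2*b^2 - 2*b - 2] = 4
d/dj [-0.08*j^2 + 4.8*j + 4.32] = 4.8 - 0.16*j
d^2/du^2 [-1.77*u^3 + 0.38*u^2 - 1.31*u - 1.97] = 0.76 - 10.62*u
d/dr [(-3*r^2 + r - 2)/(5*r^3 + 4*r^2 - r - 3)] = (15*r^4 - 10*r^3 + 29*r^2 + 34*r - 5)/(25*r^6 + 40*r^5 + 6*r^4 - 38*r^3 - 23*r^2 + 6*r + 9)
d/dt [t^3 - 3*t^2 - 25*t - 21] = 3*t^2 - 6*t - 25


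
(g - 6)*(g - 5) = g^2 - 11*g + 30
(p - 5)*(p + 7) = p^2 + 2*p - 35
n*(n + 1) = n^2 + n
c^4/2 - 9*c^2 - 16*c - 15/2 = (c/2 + 1/2)*(c - 5)*(c + 1)*(c + 3)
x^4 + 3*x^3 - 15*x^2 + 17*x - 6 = (x - 1)^3*(x + 6)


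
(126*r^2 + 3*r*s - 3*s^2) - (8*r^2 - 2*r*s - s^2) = 118*r^2 + 5*r*s - 2*s^2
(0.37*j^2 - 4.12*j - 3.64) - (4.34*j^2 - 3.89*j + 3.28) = -3.97*j^2 - 0.23*j - 6.92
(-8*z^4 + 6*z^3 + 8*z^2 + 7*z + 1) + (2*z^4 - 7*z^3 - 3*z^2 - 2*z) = -6*z^4 - z^3 + 5*z^2 + 5*z + 1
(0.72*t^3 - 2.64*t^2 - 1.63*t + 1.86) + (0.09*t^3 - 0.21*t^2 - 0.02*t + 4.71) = 0.81*t^3 - 2.85*t^2 - 1.65*t + 6.57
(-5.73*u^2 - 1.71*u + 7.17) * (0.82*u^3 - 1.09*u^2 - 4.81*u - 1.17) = -4.6986*u^5 + 4.8435*u^4 + 35.3046*u^3 + 7.1139*u^2 - 32.487*u - 8.3889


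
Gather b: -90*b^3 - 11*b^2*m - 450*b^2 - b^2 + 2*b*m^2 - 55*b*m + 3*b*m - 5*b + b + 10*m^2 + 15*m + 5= -90*b^3 + b^2*(-11*m - 451) + b*(2*m^2 - 52*m - 4) + 10*m^2 + 15*m + 5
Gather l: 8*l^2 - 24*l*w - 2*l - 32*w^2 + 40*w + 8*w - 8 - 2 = 8*l^2 + l*(-24*w - 2) - 32*w^2 + 48*w - 10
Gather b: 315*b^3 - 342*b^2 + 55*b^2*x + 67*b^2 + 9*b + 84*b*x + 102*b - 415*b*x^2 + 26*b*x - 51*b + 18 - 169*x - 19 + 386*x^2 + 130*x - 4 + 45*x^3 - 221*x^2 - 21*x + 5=315*b^3 + b^2*(55*x - 275) + b*(-415*x^2 + 110*x + 60) + 45*x^3 + 165*x^2 - 60*x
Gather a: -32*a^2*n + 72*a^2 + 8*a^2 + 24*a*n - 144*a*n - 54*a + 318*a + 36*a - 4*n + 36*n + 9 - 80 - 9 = a^2*(80 - 32*n) + a*(300 - 120*n) + 32*n - 80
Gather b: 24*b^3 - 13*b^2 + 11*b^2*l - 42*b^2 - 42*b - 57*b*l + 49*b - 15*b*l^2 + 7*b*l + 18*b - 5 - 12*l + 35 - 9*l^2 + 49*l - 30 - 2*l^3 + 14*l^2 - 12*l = 24*b^3 + b^2*(11*l - 55) + b*(-15*l^2 - 50*l + 25) - 2*l^3 + 5*l^2 + 25*l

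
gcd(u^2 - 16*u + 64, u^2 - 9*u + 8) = u - 8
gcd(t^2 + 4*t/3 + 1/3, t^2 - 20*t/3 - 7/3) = t + 1/3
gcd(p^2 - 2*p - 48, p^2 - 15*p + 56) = p - 8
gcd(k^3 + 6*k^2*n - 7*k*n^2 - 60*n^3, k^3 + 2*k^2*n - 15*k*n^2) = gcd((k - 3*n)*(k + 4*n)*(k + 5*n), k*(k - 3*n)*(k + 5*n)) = k^2 + 2*k*n - 15*n^2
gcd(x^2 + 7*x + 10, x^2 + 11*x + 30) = x + 5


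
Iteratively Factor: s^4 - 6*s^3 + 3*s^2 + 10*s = (s - 5)*(s^3 - s^2 - 2*s) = s*(s - 5)*(s^2 - s - 2) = s*(s - 5)*(s + 1)*(s - 2)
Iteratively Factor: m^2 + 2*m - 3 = (m + 3)*(m - 1)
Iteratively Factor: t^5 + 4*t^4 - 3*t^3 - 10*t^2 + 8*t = (t - 1)*(t^4 + 5*t^3 + 2*t^2 - 8*t) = t*(t - 1)*(t^3 + 5*t^2 + 2*t - 8) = t*(t - 1)*(t + 4)*(t^2 + t - 2) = t*(t - 1)^2*(t + 4)*(t + 2)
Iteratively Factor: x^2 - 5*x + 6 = (x - 3)*(x - 2)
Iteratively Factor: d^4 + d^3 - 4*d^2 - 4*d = (d + 1)*(d^3 - 4*d) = d*(d + 1)*(d^2 - 4) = d*(d - 2)*(d + 1)*(d + 2)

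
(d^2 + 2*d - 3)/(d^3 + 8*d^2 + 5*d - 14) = (d + 3)/(d^2 + 9*d + 14)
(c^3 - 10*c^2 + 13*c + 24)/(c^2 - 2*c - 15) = (-c^3 + 10*c^2 - 13*c - 24)/(-c^2 + 2*c + 15)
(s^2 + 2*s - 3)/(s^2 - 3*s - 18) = (s - 1)/(s - 6)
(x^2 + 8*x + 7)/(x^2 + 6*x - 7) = (x + 1)/(x - 1)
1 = 1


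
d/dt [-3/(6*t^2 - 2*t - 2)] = 3*(6*t - 1)/(2*(-3*t^2 + t + 1)^2)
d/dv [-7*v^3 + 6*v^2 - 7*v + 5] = -21*v^2 + 12*v - 7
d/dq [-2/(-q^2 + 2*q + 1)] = 4*(1 - q)/(-q^2 + 2*q + 1)^2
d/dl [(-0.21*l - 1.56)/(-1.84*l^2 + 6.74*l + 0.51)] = (-0.3864*l^2 - 5.7408*l + 10.4073)/(3.3856*l^4 - 24.8032*l^3 + 43.5508*l^2 + 6.8748*l + 0.2601)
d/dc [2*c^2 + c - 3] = 4*c + 1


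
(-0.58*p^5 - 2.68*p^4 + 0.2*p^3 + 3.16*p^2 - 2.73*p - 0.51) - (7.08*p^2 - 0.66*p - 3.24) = -0.58*p^5 - 2.68*p^4 + 0.2*p^3 - 3.92*p^2 - 2.07*p + 2.73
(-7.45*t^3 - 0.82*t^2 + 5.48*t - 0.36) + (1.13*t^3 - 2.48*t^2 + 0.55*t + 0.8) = -6.32*t^3 - 3.3*t^2 + 6.03*t + 0.44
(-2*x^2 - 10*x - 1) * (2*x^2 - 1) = -4*x^4 - 20*x^3 + 10*x + 1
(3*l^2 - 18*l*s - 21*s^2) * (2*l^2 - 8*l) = 6*l^4 - 36*l^3*s - 24*l^3 - 42*l^2*s^2 + 144*l^2*s + 168*l*s^2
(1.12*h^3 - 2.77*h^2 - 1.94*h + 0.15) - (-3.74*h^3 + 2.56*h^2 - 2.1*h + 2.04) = 4.86*h^3 - 5.33*h^2 + 0.16*h - 1.89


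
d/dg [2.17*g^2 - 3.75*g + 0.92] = 4.34*g - 3.75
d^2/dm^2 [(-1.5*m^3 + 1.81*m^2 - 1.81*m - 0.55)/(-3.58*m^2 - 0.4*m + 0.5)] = (5.6843418860808e-14*m^5 + 57.429208*m^3 + 21.05472*m^2 + 26.415*m + 1.964)/(45.882712*m^6 + 15.37968*m^5 - 17.5062*m^4 - 4.232*m^3 + 2.445*m^2 + 0.3*m - 0.125)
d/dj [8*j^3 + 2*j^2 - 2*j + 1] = 24*j^2 + 4*j - 2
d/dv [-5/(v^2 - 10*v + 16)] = 10*(v - 5)/(v^2 - 10*v + 16)^2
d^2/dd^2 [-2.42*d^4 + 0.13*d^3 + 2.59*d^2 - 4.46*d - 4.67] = -29.04*d^2 + 0.78*d + 5.18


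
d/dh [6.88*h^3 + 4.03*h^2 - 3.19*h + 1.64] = 20.64*h^2 + 8.06*h - 3.19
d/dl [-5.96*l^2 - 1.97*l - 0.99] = -11.92*l - 1.97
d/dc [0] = 0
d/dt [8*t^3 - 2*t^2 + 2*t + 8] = 24*t^2 - 4*t + 2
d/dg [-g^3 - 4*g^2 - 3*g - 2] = -3*g^2 - 8*g - 3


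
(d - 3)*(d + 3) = d^2 - 9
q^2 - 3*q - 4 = (q - 4)*(q + 1)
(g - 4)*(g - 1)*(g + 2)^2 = g^4 - g^3 - 12*g^2 - 4*g + 16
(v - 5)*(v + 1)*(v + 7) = v^3 + 3*v^2 - 33*v - 35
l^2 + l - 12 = (l - 3)*(l + 4)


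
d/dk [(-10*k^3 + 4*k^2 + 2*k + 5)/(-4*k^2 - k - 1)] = (40*k^4 + 20*k^3 + 34*k^2 + 32*k + 3)/(16*k^4 + 8*k^3 + 9*k^2 + 2*k + 1)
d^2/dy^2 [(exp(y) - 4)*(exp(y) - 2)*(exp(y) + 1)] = (9*exp(2*y) - 20*exp(y) + 2)*exp(y)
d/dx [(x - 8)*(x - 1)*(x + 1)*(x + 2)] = 4*x^3 - 18*x^2 - 34*x + 6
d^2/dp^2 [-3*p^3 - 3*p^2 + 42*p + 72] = -18*p - 6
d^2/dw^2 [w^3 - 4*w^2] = 6*w - 8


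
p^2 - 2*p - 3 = (p - 3)*(p + 1)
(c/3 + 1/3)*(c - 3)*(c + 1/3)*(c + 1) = c^4/3 - 2*c^3/9 - 16*c^2/9 - 14*c/9 - 1/3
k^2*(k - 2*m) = k^3 - 2*k^2*m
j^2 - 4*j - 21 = (j - 7)*(j + 3)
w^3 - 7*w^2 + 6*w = w*(w - 6)*(w - 1)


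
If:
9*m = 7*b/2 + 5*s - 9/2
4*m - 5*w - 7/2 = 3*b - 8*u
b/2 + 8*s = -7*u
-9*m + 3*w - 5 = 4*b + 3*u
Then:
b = 1803*w/2977 + 653/5954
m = -1571*w/5954 - 10915/11908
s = -2676*w/2977 - 2461/2977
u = 5859*w/5954 + 11157/11908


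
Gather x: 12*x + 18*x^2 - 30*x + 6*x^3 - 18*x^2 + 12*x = 6*x^3 - 6*x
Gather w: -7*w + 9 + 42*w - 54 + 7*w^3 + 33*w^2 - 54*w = 7*w^3 + 33*w^2 - 19*w - 45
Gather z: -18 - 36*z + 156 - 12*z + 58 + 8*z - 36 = 160 - 40*z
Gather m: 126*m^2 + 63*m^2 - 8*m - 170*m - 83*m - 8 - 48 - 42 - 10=189*m^2 - 261*m - 108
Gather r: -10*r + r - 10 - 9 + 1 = -9*r - 18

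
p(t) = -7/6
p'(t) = 0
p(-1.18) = -1.17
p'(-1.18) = 0.00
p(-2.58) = -1.17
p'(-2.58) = 0.00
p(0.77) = -1.17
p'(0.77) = 0.00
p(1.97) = -1.17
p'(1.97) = 0.00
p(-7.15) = -1.17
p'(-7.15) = 0.00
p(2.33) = -1.17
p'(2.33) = 0.00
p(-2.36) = -1.17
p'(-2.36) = 0.00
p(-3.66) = -1.17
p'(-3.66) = 0.00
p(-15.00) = -1.17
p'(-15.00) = 0.00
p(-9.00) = -1.17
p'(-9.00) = 0.00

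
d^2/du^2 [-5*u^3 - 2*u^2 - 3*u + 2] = -30*u - 4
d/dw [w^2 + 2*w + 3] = 2*w + 2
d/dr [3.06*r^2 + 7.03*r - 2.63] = 6.12*r + 7.03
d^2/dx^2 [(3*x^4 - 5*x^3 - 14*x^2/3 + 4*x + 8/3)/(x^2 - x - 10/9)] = 6*(27*x^3 - 135*x^2 + 225*x - 139)/(27*x^3 - 135*x^2 + 225*x - 125)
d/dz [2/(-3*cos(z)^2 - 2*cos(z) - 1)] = -4*(3*cos(z) + 1)*sin(z)/(3*cos(z)^2 + 2*cos(z) + 1)^2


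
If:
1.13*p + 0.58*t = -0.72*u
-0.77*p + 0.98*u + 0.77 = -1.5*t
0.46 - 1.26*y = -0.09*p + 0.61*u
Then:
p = 0.476638913946851*y + 0.0274249123792905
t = 1.54823797341063*y - 0.994576388991585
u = 0.758144659203502 - 1.99524999630292*y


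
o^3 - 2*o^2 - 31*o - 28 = (o - 7)*(o + 1)*(o + 4)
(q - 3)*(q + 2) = q^2 - q - 6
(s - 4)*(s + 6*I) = s^2 - 4*s + 6*I*s - 24*I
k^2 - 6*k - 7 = (k - 7)*(k + 1)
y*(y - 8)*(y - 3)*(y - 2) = y^4 - 13*y^3 + 46*y^2 - 48*y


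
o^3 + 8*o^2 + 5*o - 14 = (o - 1)*(o + 2)*(o + 7)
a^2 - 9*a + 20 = (a - 5)*(a - 4)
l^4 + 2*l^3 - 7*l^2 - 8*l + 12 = (l - 2)*(l - 1)*(l + 2)*(l + 3)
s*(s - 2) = s^2 - 2*s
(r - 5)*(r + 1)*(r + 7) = r^3 + 3*r^2 - 33*r - 35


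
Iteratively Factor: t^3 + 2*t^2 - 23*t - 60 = (t + 4)*(t^2 - 2*t - 15) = (t + 3)*(t + 4)*(t - 5)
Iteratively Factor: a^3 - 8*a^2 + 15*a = (a - 3)*(a^2 - 5*a) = a*(a - 3)*(a - 5)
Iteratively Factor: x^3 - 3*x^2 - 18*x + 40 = (x + 4)*(x^2 - 7*x + 10) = (x - 5)*(x + 4)*(x - 2)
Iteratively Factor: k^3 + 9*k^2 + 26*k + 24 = (k + 2)*(k^2 + 7*k + 12) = (k + 2)*(k + 3)*(k + 4)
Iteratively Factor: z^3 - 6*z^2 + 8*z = (z - 2)*(z^2 - 4*z) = (z - 4)*(z - 2)*(z)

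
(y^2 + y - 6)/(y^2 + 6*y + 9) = (y - 2)/(y + 3)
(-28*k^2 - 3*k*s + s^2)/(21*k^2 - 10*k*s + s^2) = (4*k + s)/(-3*k + s)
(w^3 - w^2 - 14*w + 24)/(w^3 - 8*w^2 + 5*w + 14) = (w^2 + w - 12)/(w^2 - 6*w - 7)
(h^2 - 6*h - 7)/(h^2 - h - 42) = (h + 1)/(h + 6)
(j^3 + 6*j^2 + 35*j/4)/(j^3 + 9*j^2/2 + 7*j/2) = (j + 5/2)/(j + 1)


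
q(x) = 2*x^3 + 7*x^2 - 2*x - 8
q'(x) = 6*x^2 + 14*x - 2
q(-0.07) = -7.83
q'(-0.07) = -2.95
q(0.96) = -1.70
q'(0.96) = 16.97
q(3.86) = 203.60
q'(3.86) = 141.44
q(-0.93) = -1.69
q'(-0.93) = -9.83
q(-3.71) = -6.36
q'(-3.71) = 28.64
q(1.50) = 11.50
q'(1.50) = 32.50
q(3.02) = 104.89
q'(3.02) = 95.00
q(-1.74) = 6.14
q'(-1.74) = -8.19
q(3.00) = 103.00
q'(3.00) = 94.00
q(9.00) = 1999.00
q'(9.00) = 610.00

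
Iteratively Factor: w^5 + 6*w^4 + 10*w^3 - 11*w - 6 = (w + 3)*(w^4 + 3*w^3 + w^2 - 3*w - 2) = (w + 1)*(w + 3)*(w^3 + 2*w^2 - w - 2) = (w + 1)^2*(w + 3)*(w^2 + w - 2) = (w + 1)^2*(w + 2)*(w + 3)*(w - 1)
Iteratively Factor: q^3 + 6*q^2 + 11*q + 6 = (q + 3)*(q^2 + 3*q + 2) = (q + 1)*(q + 3)*(q + 2)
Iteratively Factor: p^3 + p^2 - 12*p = (p - 3)*(p^2 + 4*p) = (p - 3)*(p + 4)*(p)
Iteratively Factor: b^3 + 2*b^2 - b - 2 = (b + 1)*(b^2 + b - 2) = (b + 1)*(b + 2)*(b - 1)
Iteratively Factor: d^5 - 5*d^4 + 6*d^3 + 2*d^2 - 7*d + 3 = (d - 1)*(d^4 - 4*d^3 + 2*d^2 + 4*d - 3) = (d - 1)^2*(d^3 - 3*d^2 - d + 3) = (d - 3)*(d - 1)^2*(d^2 - 1) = (d - 3)*(d - 1)^2*(d + 1)*(d - 1)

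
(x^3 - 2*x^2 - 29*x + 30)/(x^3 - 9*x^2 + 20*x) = (x^3 - 2*x^2 - 29*x + 30)/(x*(x^2 - 9*x + 20))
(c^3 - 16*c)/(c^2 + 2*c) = (c^2 - 16)/(c + 2)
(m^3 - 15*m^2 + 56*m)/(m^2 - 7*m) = m - 8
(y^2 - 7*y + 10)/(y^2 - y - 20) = (y - 2)/(y + 4)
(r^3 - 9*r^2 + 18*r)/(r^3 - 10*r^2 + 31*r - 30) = r*(r - 6)/(r^2 - 7*r + 10)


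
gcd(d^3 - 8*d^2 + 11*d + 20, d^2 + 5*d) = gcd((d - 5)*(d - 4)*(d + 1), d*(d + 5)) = 1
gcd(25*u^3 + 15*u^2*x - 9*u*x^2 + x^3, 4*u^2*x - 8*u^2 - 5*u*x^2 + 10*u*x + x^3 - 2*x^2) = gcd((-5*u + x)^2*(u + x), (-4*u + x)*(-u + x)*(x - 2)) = 1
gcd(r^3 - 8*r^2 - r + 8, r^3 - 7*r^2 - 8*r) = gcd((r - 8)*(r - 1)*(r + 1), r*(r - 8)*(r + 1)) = r^2 - 7*r - 8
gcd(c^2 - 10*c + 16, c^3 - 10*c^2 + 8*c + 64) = c - 8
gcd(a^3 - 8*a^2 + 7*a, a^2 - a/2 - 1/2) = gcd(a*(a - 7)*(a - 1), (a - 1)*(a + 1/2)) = a - 1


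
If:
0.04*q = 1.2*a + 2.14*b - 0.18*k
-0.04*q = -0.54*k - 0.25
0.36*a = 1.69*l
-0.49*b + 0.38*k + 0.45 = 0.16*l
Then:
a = -0.0662127198379462*q - 1.21801059402156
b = 0.0620507463265742*q + 0.644055784809597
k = 0.0740740740740741*q - 0.462962962962963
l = -0.0141044846992075*q - 0.259457878016427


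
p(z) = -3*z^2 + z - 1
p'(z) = 1 - 6*z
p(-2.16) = -17.16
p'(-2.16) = 13.96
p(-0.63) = -2.82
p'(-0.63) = 4.78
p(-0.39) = -1.85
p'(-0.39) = 3.34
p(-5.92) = -112.06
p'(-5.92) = 36.52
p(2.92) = -23.66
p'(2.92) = -16.52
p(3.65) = -37.32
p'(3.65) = -20.90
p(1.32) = -4.91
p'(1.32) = -6.92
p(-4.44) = -64.58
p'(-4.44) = 27.64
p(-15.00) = -691.00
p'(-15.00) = 91.00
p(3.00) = -25.00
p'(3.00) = -17.00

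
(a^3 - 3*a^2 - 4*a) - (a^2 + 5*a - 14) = a^3 - 4*a^2 - 9*a + 14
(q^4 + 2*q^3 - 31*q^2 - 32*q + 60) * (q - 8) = q^5 - 6*q^4 - 47*q^3 + 216*q^2 + 316*q - 480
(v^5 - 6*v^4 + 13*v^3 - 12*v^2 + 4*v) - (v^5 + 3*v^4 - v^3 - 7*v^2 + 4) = -9*v^4 + 14*v^3 - 5*v^2 + 4*v - 4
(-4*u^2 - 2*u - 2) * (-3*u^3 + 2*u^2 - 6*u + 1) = 12*u^5 - 2*u^4 + 26*u^3 + 4*u^2 + 10*u - 2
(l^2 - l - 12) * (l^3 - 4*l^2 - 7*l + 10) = l^5 - 5*l^4 - 15*l^3 + 65*l^2 + 74*l - 120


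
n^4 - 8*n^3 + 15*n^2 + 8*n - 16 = (n - 4)^2*(n - 1)*(n + 1)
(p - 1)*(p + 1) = p^2 - 1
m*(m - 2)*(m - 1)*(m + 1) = m^4 - 2*m^3 - m^2 + 2*m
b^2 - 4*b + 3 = (b - 3)*(b - 1)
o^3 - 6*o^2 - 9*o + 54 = (o - 6)*(o - 3)*(o + 3)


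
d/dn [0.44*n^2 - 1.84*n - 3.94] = 0.88*n - 1.84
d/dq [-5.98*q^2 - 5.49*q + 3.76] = -11.96*q - 5.49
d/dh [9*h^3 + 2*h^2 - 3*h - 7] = 27*h^2 + 4*h - 3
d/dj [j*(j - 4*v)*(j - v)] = 3*j^2 - 10*j*v + 4*v^2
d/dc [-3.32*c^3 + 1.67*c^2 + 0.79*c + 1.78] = -9.96*c^2 + 3.34*c + 0.79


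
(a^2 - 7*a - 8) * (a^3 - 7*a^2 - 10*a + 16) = a^5 - 14*a^4 + 31*a^3 + 142*a^2 - 32*a - 128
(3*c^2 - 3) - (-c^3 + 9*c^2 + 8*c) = c^3 - 6*c^2 - 8*c - 3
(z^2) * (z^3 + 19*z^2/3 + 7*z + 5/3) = z^5 + 19*z^4/3 + 7*z^3 + 5*z^2/3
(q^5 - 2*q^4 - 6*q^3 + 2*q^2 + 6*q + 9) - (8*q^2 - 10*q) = q^5 - 2*q^4 - 6*q^3 - 6*q^2 + 16*q + 9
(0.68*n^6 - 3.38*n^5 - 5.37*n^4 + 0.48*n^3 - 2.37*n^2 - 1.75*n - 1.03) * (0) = 0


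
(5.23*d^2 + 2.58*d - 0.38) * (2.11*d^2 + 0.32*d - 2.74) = 11.0353*d^4 + 7.1174*d^3 - 14.3064*d^2 - 7.1908*d + 1.0412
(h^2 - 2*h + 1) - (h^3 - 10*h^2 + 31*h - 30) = -h^3 + 11*h^2 - 33*h + 31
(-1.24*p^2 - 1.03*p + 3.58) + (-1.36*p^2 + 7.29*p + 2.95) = -2.6*p^2 + 6.26*p + 6.53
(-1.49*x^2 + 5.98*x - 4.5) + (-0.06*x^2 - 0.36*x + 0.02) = -1.55*x^2 + 5.62*x - 4.48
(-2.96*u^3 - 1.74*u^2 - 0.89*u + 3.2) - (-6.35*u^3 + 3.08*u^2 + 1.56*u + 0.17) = 3.39*u^3 - 4.82*u^2 - 2.45*u + 3.03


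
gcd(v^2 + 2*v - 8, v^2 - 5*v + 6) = v - 2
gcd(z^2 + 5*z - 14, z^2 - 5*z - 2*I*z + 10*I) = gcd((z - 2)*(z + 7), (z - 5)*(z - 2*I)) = 1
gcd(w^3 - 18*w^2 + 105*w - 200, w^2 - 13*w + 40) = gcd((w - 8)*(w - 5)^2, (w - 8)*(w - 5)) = w^2 - 13*w + 40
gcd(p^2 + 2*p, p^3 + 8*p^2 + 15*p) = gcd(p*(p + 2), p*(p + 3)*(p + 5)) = p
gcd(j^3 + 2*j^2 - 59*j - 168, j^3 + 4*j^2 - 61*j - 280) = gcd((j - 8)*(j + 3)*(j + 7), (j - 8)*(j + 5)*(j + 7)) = j^2 - j - 56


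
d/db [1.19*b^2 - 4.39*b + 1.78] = 2.38*b - 4.39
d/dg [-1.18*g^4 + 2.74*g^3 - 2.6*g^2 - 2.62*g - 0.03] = -4.72*g^3 + 8.22*g^2 - 5.2*g - 2.62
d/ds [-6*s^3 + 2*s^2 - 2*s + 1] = -18*s^2 + 4*s - 2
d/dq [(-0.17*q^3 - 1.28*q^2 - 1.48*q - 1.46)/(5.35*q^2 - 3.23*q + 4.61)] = (-0.9095*q^4 + 1.0982*q^3 + 9.7013*q^2 + 3.8204*q - 11.5386)/(28.6225*q^4 - 34.561*q^3 + 59.7599*q^2 - 29.7806*q + 21.2521)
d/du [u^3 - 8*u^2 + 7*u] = 3*u^2 - 16*u + 7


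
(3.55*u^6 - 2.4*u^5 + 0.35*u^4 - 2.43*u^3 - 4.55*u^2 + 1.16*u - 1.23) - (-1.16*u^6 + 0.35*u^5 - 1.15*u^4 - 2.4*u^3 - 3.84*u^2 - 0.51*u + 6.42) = 4.71*u^6 - 2.75*u^5 + 1.5*u^4 - 0.0300000000000002*u^3 - 0.71*u^2 + 1.67*u - 7.65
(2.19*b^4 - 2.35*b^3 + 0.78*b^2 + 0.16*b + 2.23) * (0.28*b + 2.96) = 0.6132*b^5 + 5.8244*b^4 - 6.7376*b^3 + 2.3536*b^2 + 1.098*b + 6.6008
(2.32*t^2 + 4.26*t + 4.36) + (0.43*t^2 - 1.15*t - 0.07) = 2.75*t^2 + 3.11*t + 4.29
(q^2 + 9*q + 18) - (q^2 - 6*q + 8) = 15*q + 10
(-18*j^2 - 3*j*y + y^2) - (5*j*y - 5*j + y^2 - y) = -18*j^2 - 8*j*y + 5*j + y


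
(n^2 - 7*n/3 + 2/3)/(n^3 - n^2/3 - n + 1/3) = (n - 2)/(n^2 - 1)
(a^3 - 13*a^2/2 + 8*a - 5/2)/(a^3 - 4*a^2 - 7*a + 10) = (a - 1/2)/(a + 2)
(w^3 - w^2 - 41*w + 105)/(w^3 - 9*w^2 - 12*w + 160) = (w^2 + 4*w - 21)/(w^2 - 4*w - 32)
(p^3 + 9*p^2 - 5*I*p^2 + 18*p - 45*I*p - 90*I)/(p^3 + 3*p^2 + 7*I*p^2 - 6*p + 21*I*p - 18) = (p^2 + p*(6 - 5*I) - 30*I)/(p^2 + 7*I*p - 6)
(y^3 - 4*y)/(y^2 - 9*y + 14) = y*(y + 2)/(y - 7)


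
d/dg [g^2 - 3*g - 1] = 2*g - 3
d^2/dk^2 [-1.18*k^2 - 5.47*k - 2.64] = -2.36000000000000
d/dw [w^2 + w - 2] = 2*w + 1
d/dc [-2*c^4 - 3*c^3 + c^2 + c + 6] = -8*c^3 - 9*c^2 + 2*c + 1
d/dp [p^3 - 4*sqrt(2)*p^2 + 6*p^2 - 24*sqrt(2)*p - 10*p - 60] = 3*p^2 - 8*sqrt(2)*p + 12*p - 24*sqrt(2) - 10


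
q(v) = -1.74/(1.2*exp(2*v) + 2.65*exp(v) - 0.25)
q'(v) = -1.74*(-2.4*exp(2*v) - 2.65*exp(v))/(1.2*exp(2*v) + 2.65*exp(v) - 0.25)^2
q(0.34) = -0.30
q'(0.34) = 0.43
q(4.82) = -0.00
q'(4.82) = 0.00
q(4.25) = -0.00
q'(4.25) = 0.00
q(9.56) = -0.00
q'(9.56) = 0.00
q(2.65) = -0.01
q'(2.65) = 0.01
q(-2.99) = 15.30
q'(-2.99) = 18.75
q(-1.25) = -2.86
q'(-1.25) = 4.50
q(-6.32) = 7.10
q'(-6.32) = 0.14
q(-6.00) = 7.15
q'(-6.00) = 0.19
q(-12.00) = 6.96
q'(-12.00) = 0.00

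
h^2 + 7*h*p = h*(h + 7*p)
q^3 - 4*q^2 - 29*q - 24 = (q - 8)*(q + 1)*(q + 3)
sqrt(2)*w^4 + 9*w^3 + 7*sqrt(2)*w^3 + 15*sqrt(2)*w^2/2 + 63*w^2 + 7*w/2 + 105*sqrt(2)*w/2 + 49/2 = (w + 7)*(w + sqrt(2)/2)*(w + 7*sqrt(2)/2)*(sqrt(2)*w + 1)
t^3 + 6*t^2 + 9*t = t*(t + 3)^2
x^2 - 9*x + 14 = (x - 7)*(x - 2)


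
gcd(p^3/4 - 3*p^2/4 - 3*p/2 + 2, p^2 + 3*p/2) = 1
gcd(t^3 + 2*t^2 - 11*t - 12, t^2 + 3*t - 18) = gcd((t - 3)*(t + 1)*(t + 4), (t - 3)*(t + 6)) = t - 3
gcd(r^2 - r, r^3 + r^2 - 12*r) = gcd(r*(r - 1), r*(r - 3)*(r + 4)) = r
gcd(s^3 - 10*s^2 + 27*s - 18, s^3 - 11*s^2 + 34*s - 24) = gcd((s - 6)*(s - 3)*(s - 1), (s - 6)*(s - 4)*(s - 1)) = s^2 - 7*s + 6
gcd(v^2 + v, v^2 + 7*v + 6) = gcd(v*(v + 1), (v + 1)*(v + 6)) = v + 1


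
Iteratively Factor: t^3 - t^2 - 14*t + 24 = (t - 2)*(t^2 + t - 12) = (t - 2)*(t + 4)*(t - 3)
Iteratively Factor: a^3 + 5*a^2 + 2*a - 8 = (a + 2)*(a^2 + 3*a - 4) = (a + 2)*(a + 4)*(a - 1)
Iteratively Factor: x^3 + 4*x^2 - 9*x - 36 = (x - 3)*(x^2 + 7*x + 12) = (x - 3)*(x + 4)*(x + 3)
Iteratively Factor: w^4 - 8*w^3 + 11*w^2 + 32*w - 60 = (w - 3)*(w^3 - 5*w^2 - 4*w + 20) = (w - 3)*(w + 2)*(w^2 - 7*w + 10) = (w - 5)*(w - 3)*(w + 2)*(w - 2)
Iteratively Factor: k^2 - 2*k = (k)*(k - 2)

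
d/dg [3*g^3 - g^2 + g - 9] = 9*g^2 - 2*g + 1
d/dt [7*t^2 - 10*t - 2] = 14*t - 10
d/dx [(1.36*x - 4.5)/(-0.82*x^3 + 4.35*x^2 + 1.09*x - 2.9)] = (2.2304*x^3 - 16.986*x^2 + 39.15*x + 0.961)/(0.6724*x^6 - 7.134*x^5 + 17.1349*x^4 + 14.239*x^3 - 24.0419*x^2 - 6.322*x + 8.41)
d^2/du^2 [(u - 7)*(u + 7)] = 2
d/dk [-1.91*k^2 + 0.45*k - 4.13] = 0.45 - 3.82*k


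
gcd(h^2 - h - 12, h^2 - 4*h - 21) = h + 3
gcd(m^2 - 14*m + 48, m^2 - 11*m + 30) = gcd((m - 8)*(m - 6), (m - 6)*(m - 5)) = m - 6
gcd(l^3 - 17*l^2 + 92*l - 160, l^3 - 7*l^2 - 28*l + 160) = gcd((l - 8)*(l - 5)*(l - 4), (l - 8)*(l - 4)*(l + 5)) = l^2 - 12*l + 32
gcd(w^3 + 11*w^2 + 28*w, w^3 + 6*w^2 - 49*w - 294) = w + 7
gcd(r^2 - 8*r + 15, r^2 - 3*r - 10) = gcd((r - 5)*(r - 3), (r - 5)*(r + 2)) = r - 5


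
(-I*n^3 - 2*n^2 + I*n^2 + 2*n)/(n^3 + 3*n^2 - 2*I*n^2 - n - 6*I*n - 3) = n*(-I*n^2 + n*(-2 + I) + 2)/(n^3 + n^2*(3 - 2*I) - n*(1 + 6*I) - 3)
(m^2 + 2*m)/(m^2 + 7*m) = (m + 2)/(m + 7)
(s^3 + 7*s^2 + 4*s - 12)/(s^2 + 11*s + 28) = (s^3 + 7*s^2 + 4*s - 12)/(s^2 + 11*s + 28)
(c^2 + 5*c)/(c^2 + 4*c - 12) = c*(c + 5)/(c^2 + 4*c - 12)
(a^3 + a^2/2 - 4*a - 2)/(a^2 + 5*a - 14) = (a^2 + 5*a/2 + 1)/(a + 7)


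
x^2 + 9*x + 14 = (x + 2)*(x + 7)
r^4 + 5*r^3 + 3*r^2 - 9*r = r*(r - 1)*(r + 3)^2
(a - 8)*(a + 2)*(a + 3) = a^3 - 3*a^2 - 34*a - 48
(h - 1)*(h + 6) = h^2 + 5*h - 6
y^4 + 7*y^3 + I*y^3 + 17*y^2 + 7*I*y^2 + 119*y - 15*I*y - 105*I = (y + 7)*(y - 3*I)*(y - I)*(y + 5*I)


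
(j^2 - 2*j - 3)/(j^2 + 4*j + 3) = (j - 3)/(j + 3)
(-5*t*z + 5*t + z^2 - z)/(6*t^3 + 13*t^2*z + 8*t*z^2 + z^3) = (-5*t*z + 5*t + z^2 - z)/(6*t^3 + 13*t^2*z + 8*t*z^2 + z^3)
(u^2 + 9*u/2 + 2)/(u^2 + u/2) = (u + 4)/u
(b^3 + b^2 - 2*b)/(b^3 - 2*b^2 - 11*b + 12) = b*(b + 2)/(b^2 - b - 12)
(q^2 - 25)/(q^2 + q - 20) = (q - 5)/(q - 4)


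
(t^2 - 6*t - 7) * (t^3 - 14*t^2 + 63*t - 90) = t^5 - 20*t^4 + 140*t^3 - 370*t^2 + 99*t + 630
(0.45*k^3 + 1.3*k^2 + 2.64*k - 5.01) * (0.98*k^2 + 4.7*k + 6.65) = 0.441*k^5 + 3.389*k^4 + 11.6897*k^3 + 16.1432*k^2 - 5.991*k - 33.3165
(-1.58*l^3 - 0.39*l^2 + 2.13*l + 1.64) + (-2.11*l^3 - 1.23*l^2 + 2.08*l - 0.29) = -3.69*l^3 - 1.62*l^2 + 4.21*l + 1.35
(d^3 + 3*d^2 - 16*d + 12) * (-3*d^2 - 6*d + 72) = -3*d^5 - 15*d^4 + 102*d^3 + 276*d^2 - 1224*d + 864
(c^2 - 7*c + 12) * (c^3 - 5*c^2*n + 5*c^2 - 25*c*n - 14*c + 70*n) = c^5 - 5*c^4*n - 2*c^4 + 10*c^3*n - 37*c^3 + 185*c^2*n + 158*c^2 - 790*c*n - 168*c + 840*n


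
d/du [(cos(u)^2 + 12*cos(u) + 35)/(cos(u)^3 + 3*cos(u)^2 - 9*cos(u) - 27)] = (cos(u)^3 + 21*cos(u)^2 + 87*cos(u) + 3)*sin(u)/((cos(u) - 3)^2*(cos(u) + 3)^3)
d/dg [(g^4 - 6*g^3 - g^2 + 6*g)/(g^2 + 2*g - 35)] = 2*(g^5 - 82*g^3 + 311*g^2 + 35*g - 105)/(g^4 + 4*g^3 - 66*g^2 - 140*g + 1225)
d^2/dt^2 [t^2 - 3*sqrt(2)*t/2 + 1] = 2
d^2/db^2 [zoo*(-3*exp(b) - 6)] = zoo*exp(b)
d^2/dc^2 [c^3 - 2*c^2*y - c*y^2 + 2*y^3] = 6*c - 4*y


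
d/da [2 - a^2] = -2*a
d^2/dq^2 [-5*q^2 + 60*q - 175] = -10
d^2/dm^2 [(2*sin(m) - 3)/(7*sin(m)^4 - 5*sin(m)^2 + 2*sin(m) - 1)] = 2*(-441*sin(m)^9 + 1176*sin(m)^8 + 658*sin(m)^7 - 1974*sin(m)^6 - 410*sin(m)^5 + 1169*sin(m)^4 + 91*sin(m)^3 - 377*sin(m)^2 + 62*sin(m) + 7)/(7*sin(m)^4 - 5*sin(m)^2 + 2*sin(m) - 1)^3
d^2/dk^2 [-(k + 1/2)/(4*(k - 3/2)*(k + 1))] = (-8*k^3 - 12*k^2 - 30*k - 1)/(2*(8*k^6 - 12*k^5 - 30*k^4 + 35*k^3 + 45*k^2 - 27*k - 27))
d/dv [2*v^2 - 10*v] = 4*v - 10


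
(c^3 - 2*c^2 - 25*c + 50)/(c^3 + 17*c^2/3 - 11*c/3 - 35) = 3*(c^2 - 7*c + 10)/(3*c^2 + 2*c - 21)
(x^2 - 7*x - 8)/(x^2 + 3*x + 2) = (x - 8)/(x + 2)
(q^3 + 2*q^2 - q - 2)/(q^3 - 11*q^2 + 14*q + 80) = (q^2 - 1)/(q^2 - 13*q + 40)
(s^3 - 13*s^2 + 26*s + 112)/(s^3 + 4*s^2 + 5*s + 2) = (s^2 - 15*s + 56)/(s^2 + 2*s + 1)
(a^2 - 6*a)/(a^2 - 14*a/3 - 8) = 3*a/(3*a + 4)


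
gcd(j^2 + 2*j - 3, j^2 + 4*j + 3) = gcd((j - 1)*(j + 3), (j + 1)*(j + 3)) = j + 3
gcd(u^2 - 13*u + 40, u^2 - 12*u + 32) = u - 8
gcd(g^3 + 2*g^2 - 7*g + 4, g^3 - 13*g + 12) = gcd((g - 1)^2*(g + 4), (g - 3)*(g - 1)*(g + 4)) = g^2 + 3*g - 4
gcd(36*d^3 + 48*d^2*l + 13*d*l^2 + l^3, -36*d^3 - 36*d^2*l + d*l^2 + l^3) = 6*d^2 + 7*d*l + l^2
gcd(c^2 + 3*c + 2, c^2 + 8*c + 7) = c + 1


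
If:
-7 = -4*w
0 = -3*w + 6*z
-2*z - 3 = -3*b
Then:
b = 19/12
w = 7/4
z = 7/8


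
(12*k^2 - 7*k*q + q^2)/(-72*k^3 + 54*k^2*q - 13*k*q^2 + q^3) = 1/(-6*k + q)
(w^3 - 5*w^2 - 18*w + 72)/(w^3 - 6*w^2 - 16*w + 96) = (w - 3)/(w - 4)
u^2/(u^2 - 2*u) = u/(u - 2)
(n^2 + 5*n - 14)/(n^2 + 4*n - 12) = (n + 7)/(n + 6)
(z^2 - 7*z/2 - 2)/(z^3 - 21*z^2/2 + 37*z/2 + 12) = (z - 4)/(z^2 - 11*z + 24)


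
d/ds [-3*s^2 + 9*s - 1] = 9 - 6*s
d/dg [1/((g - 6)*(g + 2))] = 2*(2 - g)/(g^4 - 8*g^3 - 8*g^2 + 96*g + 144)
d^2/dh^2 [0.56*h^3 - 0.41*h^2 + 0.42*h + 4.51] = 3.36*h - 0.82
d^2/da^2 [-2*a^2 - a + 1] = -4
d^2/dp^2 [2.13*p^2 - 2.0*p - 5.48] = 4.26000000000000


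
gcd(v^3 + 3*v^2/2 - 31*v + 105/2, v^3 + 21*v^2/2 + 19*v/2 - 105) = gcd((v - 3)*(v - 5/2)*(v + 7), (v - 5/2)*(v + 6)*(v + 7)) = v^2 + 9*v/2 - 35/2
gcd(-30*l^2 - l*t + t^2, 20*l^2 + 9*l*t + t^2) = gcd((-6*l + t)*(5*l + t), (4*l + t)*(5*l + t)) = 5*l + t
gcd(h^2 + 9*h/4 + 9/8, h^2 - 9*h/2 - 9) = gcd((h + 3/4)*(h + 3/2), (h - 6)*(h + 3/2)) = h + 3/2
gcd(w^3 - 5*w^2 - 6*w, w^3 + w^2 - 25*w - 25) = w + 1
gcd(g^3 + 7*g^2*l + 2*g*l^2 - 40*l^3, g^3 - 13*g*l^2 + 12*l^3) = g + 4*l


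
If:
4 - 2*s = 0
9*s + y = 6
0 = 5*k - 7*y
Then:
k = -84/5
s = 2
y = -12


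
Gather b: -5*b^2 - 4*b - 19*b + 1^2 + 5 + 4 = -5*b^2 - 23*b + 10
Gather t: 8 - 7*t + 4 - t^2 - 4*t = -t^2 - 11*t + 12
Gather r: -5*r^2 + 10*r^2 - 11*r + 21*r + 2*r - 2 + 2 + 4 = 5*r^2 + 12*r + 4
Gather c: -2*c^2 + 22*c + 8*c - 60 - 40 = -2*c^2 + 30*c - 100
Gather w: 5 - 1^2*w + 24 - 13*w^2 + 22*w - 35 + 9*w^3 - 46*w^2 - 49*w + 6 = 9*w^3 - 59*w^2 - 28*w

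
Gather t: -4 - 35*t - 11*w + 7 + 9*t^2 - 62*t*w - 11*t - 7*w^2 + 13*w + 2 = 9*t^2 + t*(-62*w - 46) - 7*w^2 + 2*w + 5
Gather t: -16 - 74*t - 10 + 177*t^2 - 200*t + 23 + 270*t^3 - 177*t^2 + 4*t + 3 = 270*t^3 - 270*t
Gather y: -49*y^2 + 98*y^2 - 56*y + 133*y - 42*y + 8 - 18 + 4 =49*y^2 + 35*y - 6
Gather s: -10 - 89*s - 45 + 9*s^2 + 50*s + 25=9*s^2 - 39*s - 30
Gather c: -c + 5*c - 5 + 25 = 4*c + 20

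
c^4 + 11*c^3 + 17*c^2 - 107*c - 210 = (c - 3)*(c + 2)*(c + 5)*(c + 7)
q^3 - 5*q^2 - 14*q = q*(q - 7)*(q + 2)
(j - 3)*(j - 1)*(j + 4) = j^3 - 13*j + 12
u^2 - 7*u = u*(u - 7)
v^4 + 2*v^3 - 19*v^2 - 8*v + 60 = (v - 3)*(v - 2)*(v + 2)*(v + 5)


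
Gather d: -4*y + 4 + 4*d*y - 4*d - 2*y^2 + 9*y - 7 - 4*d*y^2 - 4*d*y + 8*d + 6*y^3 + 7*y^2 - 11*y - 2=d*(4 - 4*y^2) + 6*y^3 + 5*y^2 - 6*y - 5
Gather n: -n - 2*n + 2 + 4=6 - 3*n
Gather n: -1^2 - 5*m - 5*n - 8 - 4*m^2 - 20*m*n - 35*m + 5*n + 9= -4*m^2 - 20*m*n - 40*m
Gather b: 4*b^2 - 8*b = 4*b^2 - 8*b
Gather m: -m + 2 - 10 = -m - 8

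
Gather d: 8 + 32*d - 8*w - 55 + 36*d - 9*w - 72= 68*d - 17*w - 119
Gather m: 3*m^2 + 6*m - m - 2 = 3*m^2 + 5*m - 2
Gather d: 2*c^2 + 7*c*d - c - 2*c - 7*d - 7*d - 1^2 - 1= 2*c^2 - 3*c + d*(7*c - 14) - 2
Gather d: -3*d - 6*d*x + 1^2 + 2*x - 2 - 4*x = d*(-6*x - 3) - 2*x - 1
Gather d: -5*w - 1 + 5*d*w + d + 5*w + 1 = d*(5*w + 1)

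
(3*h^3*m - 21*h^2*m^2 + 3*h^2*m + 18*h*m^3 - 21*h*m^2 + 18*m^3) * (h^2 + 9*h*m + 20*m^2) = 3*h^5*m + 6*h^4*m^2 + 3*h^4*m - 111*h^3*m^3 + 6*h^3*m^2 - 258*h^2*m^4 - 111*h^2*m^3 + 360*h*m^5 - 258*h*m^4 + 360*m^5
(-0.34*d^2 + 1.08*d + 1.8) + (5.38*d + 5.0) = -0.34*d^2 + 6.46*d + 6.8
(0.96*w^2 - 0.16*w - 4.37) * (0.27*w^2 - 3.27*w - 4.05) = 0.2592*w^4 - 3.1824*w^3 - 4.5447*w^2 + 14.9379*w + 17.6985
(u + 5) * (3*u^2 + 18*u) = 3*u^3 + 33*u^2 + 90*u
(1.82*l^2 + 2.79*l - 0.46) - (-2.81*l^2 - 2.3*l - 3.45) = 4.63*l^2 + 5.09*l + 2.99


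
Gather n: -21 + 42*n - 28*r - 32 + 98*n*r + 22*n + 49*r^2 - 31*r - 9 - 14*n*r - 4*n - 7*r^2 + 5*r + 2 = n*(84*r + 60) + 42*r^2 - 54*r - 60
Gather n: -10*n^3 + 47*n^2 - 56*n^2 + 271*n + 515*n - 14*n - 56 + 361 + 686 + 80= -10*n^3 - 9*n^2 + 772*n + 1071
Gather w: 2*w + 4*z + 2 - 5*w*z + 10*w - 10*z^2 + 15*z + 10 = w*(12 - 5*z) - 10*z^2 + 19*z + 12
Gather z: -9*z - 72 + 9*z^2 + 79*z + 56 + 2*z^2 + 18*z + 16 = 11*z^2 + 88*z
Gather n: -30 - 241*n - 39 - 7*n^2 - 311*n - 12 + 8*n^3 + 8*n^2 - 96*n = 8*n^3 + n^2 - 648*n - 81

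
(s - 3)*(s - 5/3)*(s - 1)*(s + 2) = s^4 - 11*s^3/3 - 5*s^2/3 + 43*s/3 - 10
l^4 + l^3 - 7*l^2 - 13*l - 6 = (l - 3)*(l + 1)^2*(l + 2)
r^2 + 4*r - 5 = (r - 1)*(r + 5)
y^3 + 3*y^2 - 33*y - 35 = (y - 5)*(y + 1)*(y + 7)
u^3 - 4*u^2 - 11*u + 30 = (u - 5)*(u - 2)*(u + 3)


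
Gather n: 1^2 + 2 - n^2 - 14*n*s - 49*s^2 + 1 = -n^2 - 14*n*s - 49*s^2 + 4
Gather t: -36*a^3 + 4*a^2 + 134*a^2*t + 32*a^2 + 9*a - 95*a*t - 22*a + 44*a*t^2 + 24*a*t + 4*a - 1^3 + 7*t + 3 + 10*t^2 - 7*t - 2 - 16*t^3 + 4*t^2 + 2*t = -36*a^3 + 36*a^2 - 9*a - 16*t^3 + t^2*(44*a + 14) + t*(134*a^2 - 71*a + 2)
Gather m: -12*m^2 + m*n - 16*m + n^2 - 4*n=-12*m^2 + m*(n - 16) + n^2 - 4*n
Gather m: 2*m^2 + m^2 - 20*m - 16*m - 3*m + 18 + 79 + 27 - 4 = 3*m^2 - 39*m + 120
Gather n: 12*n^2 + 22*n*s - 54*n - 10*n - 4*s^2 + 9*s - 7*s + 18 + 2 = 12*n^2 + n*(22*s - 64) - 4*s^2 + 2*s + 20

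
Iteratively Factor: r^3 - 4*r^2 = (r - 4)*(r^2) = r*(r - 4)*(r)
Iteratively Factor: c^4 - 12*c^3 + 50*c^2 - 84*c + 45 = (c - 3)*(c^3 - 9*c^2 + 23*c - 15) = (c - 3)^2*(c^2 - 6*c + 5) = (c - 3)^2*(c - 1)*(c - 5)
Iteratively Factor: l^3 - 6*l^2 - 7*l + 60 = (l + 3)*(l^2 - 9*l + 20) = (l - 5)*(l + 3)*(l - 4)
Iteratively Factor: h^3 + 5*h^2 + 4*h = (h + 4)*(h^2 + h) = h*(h + 4)*(h + 1)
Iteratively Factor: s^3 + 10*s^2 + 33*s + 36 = (s + 3)*(s^2 + 7*s + 12) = (s + 3)^2*(s + 4)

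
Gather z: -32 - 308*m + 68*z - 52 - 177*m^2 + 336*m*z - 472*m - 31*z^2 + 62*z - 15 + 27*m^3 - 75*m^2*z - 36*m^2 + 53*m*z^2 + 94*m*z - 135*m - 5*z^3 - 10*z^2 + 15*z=27*m^3 - 213*m^2 - 915*m - 5*z^3 + z^2*(53*m - 41) + z*(-75*m^2 + 430*m + 145) - 99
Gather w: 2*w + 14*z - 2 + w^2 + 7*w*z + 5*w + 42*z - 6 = w^2 + w*(7*z + 7) + 56*z - 8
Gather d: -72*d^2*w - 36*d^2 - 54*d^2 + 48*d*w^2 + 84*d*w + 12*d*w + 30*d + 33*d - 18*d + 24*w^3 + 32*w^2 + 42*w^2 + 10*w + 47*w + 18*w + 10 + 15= d^2*(-72*w - 90) + d*(48*w^2 + 96*w + 45) + 24*w^3 + 74*w^2 + 75*w + 25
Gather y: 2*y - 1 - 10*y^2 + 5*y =-10*y^2 + 7*y - 1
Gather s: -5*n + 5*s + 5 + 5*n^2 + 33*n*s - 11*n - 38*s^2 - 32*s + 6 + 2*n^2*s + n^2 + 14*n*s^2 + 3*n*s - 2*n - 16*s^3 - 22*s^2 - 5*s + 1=6*n^2 - 18*n - 16*s^3 + s^2*(14*n - 60) + s*(2*n^2 + 36*n - 32) + 12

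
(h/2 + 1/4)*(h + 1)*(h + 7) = h^3/2 + 17*h^2/4 + 11*h/2 + 7/4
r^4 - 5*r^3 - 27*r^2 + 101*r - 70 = (r - 7)*(r - 2)*(r - 1)*(r + 5)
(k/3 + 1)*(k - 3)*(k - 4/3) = k^3/3 - 4*k^2/9 - 3*k + 4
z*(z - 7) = z^2 - 7*z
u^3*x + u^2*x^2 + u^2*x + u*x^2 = u*(u + x)*(u*x + x)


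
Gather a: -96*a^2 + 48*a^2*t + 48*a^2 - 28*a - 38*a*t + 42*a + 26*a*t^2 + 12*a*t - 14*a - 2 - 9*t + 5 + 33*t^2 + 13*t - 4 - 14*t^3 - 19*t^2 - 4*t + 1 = a^2*(48*t - 48) + a*(26*t^2 - 26*t) - 14*t^3 + 14*t^2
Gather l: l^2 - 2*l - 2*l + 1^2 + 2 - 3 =l^2 - 4*l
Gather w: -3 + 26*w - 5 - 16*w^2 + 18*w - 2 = -16*w^2 + 44*w - 10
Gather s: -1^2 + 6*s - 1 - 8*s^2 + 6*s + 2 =-8*s^2 + 12*s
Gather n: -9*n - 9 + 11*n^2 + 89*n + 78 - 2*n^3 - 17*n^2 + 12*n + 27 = -2*n^3 - 6*n^2 + 92*n + 96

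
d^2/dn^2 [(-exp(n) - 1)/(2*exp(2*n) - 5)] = (-4*exp(4*n) - 16*exp(3*n) - 60*exp(2*n) - 40*exp(n) - 25)*exp(n)/(8*exp(6*n) - 60*exp(4*n) + 150*exp(2*n) - 125)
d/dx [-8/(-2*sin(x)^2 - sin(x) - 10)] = -8*(4*sin(x) + 1)*cos(x)/(sin(x) - cos(2*x) + 11)^2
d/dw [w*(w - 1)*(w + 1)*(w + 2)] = 4*w^3 + 6*w^2 - 2*w - 2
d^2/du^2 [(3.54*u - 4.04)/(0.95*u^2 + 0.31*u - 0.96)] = ((5.4812 - 20.178*u)*(0.95*u^2 + 0.31*u - 0.96) + (1.9*u + 0.31)*(3.54*u - 4.04)*(3.8*u + 0.62))/(0.95*u^2 + 0.31*u - 0.96)^3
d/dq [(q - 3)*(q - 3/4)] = 2*q - 15/4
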